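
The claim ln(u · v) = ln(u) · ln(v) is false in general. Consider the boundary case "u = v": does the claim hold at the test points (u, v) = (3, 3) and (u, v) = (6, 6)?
At (3, 3): LHS = ln(9) ≈ 2.197 ≠ RHS = ln(3)² ≈ 1.207
At (6, 6): LHS = ln(36) ≈ 3.584 ≠ RHS = ln(6)² ≈ 3.21

Answer: No, fails at both test points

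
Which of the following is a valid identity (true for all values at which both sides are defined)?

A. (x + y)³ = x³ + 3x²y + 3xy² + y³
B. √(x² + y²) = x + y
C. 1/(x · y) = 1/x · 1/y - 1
A: holds — e.g. at (4, 4), both sides equal 512.
B: fails at (3, 3) — LHS = 3·√(2) ≈ 4.243, RHS = 6.
C: fails at (2, 2) — LHS = 1/4, RHS = -3/4.

Answer: A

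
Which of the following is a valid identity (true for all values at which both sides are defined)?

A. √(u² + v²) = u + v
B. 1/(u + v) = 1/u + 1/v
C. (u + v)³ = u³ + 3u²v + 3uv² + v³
A: fails at (1, 1) — LHS = √(2) ≈ 1.414, RHS = 2.
B: fails at (1, 1) — LHS = 1/2, RHS = 2.
C: holds — e.g. at (4, 4), both sides equal 512.

Answer: C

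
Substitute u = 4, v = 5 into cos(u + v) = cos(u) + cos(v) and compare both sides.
LHS = cos(4 + 5) = cos(9) ≈ -0.9111
RHS = cos(4) + cos(5) ≈ -0.37

LHS ≠ RHS (they differ by about 0.5411), so the equation does not hold here.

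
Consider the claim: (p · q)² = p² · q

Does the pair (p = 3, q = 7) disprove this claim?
Substituting p = 3, q = 7:
LHS = (3 · 7)² = 441
RHS = 3² · 7 = 63

Since LHS ≠ RHS, this pair disproves the claim.

Answer: Yes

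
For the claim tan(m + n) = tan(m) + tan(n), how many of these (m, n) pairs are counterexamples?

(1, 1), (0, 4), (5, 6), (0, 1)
2

Testing each pair:
(1, 1): LHS = tan(2) ≈ -2.185, RHS = 2·tan(1) ≈ 3.115 → counterexample
(0, 4): LHS = tan(4) ≈ 1.158, RHS = tan(4) ≈ 1.158 → satisfies claim
(5, 6): LHS = tan(11) ≈ -226, RHS = tan(5) + tan(6) ≈ -3.672 → counterexample
(0, 1): LHS = tan(1) ≈ 1.557, RHS = tan(1) ≈ 1.557 → satisfies claim

That makes 2 counterexamples.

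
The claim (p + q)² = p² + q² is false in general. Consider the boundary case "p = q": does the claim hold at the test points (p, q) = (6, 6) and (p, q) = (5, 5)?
No, fails at both test points

At (6, 6): LHS = 144 ≠ RHS = 72
At (5, 5): LHS = 100 ≠ RHS = 50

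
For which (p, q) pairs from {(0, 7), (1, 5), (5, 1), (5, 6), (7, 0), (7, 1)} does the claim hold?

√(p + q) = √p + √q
(0, 7), (7, 0)

Testing each pair:
(0, 7): LHS = √(7) ≈ 2.646, RHS = √(7) ≈ 2.646 → holds
(1, 5): LHS = √(6) ≈ 2.449, RHS = 1 + √(5) ≈ 3.236 → fails
(5, 1): LHS = √(6) ≈ 2.449, RHS = 1 + √(5) ≈ 3.236 → fails
(5, 6): LHS = √(11) ≈ 3.317, RHS = √(5) + √(6) ≈ 4.686 → fails
(7, 0): LHS = √(7) ≈ 2.646, RHS = √(7) ≈ 2.646 → holds
(7, 1): LHS = 2·√(2) ≈ 2.828, RHS = 1 + √(7) ≈ 3.646 → fails

2 of 6 pairs satisfy the claim.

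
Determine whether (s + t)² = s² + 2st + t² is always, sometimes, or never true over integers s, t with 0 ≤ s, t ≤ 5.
The identity holds for every pair in the range. For instance at (s, t) = (3, 0): both sides equal 9.

Answer: Always true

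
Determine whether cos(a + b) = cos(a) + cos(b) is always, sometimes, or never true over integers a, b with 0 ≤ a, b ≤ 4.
Never true

The claim fails for every pair in the range. For instance at (a, b) = (3, 4): LHS = cos(7) ≈ 0.7539, RHS = cos(3) + cos(4) ≈ -1.644.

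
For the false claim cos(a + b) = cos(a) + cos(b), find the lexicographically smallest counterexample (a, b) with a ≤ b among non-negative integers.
(a, b) = (0, 0)

Substituting (0, 0) into the claim:
LHS = cos(0 + 0) = 1
RHS = cos(0) + cos(0) = 2

Since LHS ≠ RHS, this pair disproves the claim, and no lexicographically smaller pair (a ≤ b, non-negative integers) does.

For instance (5, 7) is also a counterexample (LHS = cos(12) ≈ 0.8439, RHS = cos(5) + cos(7) ≈ 1.038), but it's lexicographically larger.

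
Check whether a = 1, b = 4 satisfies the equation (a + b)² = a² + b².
Substituting a = 1, b = 4:

LHS = (1 + 4)² = 25
RHS = 1² + 4² = 17

LHS ≠ RHS, so the equation does not hold at this point.

Answer: Fails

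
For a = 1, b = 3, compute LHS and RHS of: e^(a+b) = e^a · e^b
LHS = e^(1+3) = e^4 ≈ 54.6
RHS = e^1 · e^3 = e^4 ≈ 54.6

LHS = RHS: the two sides agree.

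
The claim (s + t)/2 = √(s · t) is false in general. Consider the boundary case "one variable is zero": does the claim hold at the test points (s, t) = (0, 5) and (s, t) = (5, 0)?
At (0, 5): LHS = 5/2 ≠ RHS = 0
At (5, 0): LHS = 5/2 ≠ RHS = 0

Answer: No, fails at both test points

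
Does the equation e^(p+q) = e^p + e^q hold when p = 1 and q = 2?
Fails

Substituting p = 1, q = 2:

LHS = e^(1+2) = e^3 ≈ 20.09
RHS = e^1 + e^2 = e + e^2 ≈ 10.11

LHS ≠ RHS, so the equation does not hold at this point.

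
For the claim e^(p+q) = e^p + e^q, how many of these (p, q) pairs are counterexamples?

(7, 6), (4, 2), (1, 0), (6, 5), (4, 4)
Testing each pair:
(7, 6): LHS = e^13 ≈ 442413.4, RHS = e^6 + e^7 ≈ 1500 → counterexample
(4, 2): LHS = e^6 ≈ 403.4, RHS = e^2 + e^4 ≈ 61.99 → counterexample
(1, 0): LHS = e ≈ 2.718, RHS = 1 + e ≈ 3.718 → counterexample
(6, 5): LHS = e^11 ≈ 59874.1, RHS = e^5 + e^6 ≈ 551.8 → counterexample
(4, 4): LHS = e^8 ≈ 2981, RHS = 2·e^4 ≈ 109.2 → counterexample

That makes 5 counterexamples.

Answer: 5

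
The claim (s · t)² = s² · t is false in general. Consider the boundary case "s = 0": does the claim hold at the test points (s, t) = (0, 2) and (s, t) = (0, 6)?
Yes, holds at both test points

At (0, 2): LHS = 0, RHS = 0 → equal
At (0, 6): LHS = 0, RHS = 0 → equal

So the claim does hold at both of these boundary points, even though it is not an identity.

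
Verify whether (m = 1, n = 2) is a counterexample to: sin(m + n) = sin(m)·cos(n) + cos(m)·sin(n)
No

Substituting m = 1, n = 2:
LHS = sin(1 + 2) = sin(3) ≈ 0.1411
RHS = sin(1)·cos(2) + cos(1)·sin(2) = sin(1)·cos(2) + sin(2)·cos(1) ≈ 0.1411

The sides agree, so this pair does not disprove the claim.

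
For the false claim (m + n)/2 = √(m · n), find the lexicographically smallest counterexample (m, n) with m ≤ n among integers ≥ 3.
Substituting (3, 4) into the claim:
LHS = (3 + 4)/2 = 7/2
RHS = √(3 · 4) = 2·√(3) ≈ 3.464

Since LHS ≠ RHS, this pair disproves the claim, and no lexicographically smaller pair (m ≤ n, integers ≥ 3) does.

For instance (8, 9) is also a counterexample (LHS = 17/2, RHS = 6·√(2) ≈ 8.485), but it's lexicographically larger.

Answer: (m, n) = (3, 4)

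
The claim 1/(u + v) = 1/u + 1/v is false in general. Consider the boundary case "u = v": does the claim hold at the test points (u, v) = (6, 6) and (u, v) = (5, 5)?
No, fails at both test points

At (6, 6): LHS = 1/12 ≠ RHS = 1/3
At (5, 5): LHS = 1/10 ≠ RHS = 2/5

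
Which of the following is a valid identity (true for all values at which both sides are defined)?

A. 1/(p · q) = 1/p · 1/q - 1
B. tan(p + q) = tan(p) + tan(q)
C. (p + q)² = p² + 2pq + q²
A: fails at (3, 5) — LHS = 1/15, RHS = -14/15.
B: fails at (3, 7) — LHS = tan(10) ≈ 0.6484, RHS = tan(3) + tan(7) ≈ 0.7289.
C: holds — e.g. at (3, 3), both sides equal 36.

Answer: C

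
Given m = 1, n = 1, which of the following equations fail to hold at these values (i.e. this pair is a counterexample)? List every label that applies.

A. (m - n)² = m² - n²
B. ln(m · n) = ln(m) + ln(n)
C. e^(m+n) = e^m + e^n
C

Evaluating each claim at the given values:
A. LHS = 0, RHS = 0 → holds here (LHS = RHS)
B. LHS = 0, RHS = 0 → holds here (LHS = RHS)
C. LHS = e^2 ≈ 7.389, RHS = 2·e ≈ 5.437 → fails here (LHS ≠ RHS)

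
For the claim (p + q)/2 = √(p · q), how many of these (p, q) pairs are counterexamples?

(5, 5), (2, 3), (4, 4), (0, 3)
2

Testing each pair:
(5, 5): LHS = 5, RHS = 5 → satisfies claim
(2, 3): LHS = 5/2, RHS = √(6) ≈ 2.449 → counterexample
(4, 4): LHS = 4, RHS = 4 → satisfies claim
(0, 3): LHS = 3/2, RHS = 0 → counterexample

That makes 2 counterexamples.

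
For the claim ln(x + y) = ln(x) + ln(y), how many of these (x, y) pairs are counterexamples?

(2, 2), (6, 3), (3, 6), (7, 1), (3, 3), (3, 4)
Testing each pair:
(2, 2): LHS = ln(4) ≈ 1.386, RHS = 2·ln(2) ≈ 1.386 → satisfies claim
(6, 3): LHS = ln(9) ≈ 2.197, RHS = ln(3) + ln(6) ≈ 2.89 → counterexample
(3, 6): LHS = ln(9) ≈ 2.197, RHS = ln(3) + ln(6) ≈ 2.89 → counterexample
(7, 1): LHS = ln(8) ≈ 2.079, RHS = ln(7) ≈ 1.946 → counterexample
(3, 3): LHS = ln(6) ≈ 1.792, RHS = 2·ln(3) ≈ 2.197 → counterexample
(3, 4): LHS = ln(7) ≈ 1.946, RHS = ln(3) + ln(4) ≈ 2.485 → counterexample

That makes 5 counterexamples.

Answer: 5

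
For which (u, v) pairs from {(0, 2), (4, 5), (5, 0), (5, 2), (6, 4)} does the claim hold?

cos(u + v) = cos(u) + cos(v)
Testing each pair:
(0, 2): LHS = cos(2) ≈ -0.4161, RHS = cos(2) + 1 ≈ 0.5839 → fails
(4, 5): LHS = cos(9) ≈ -0.9111, RHS = cos(4) + cos(5) ≈ -0.37 → fails
(5, 0): LHS = cos(5) ≈ 0.2837, RHS = cos(5) + 1 ≈ 1.284 → fails
(5, 2): LHS = cos(7) ≈ 0.7539, RHS = cos(2) + cos(5) ≈ -0.1325 → fails
(6, 4): LHS = cos(10) ≈ -0.8391, RHS = cos(4) + cos(6) ≈ 0.3065 → fails

No pair satisfies the claim.

Answer: None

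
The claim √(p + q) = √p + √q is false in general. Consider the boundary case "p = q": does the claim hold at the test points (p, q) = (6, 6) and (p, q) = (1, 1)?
No, fails at both test points

At (6, 6): LHS = 2·√(3) ≈ 3.464 ≠ RHS = 2·√(6) ≈ 4.899
At (1, 1): LHS = √(2) ≈ 1.414 ≠ RHS = 2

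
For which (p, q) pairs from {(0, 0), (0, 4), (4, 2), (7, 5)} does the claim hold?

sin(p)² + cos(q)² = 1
(0, 0)

Testing each pair:
(0, 0): LHS = 1, RHS = 1 → holds
(0, 4): LHS = cos(4)² ≈ 0.4272, RHS = 1 → fails
(4, 2): LHS = cos(2)² + sin(4)² ≈ 0.7459, RHS = 1 → fails
(7, 5): LHS = cos(5)² + sin(7)² ≈ 0.5121, RHS = 1 → fails

1 of 4 pairs satisfies the claim.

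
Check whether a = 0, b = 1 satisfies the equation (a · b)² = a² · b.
Substituting a = 0, b = 1:

LHS = (0 · 1)² = 0
RHS = 0² · 1 = 0

LHS = RHS, so the equation holds at this point.

Answer: Holds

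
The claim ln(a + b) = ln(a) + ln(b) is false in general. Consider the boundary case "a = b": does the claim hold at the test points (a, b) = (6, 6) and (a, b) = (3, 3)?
No, fails at both test points

At (6, 6): LHS = ln(12) ≈ 2.485 ≠ RHS = 2·ln(6) ≈ 3.584
At (3, 3): LHS = ln(6) ≈ 1.792 ≠ RHS = 2·ln(3) ≈ 2.197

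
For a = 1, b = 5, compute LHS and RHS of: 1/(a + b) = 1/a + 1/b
LHS = 1/(1 + 5) = 1/6
RHS = 1/1 + 1/5 = 6/5

LHS ≠ RHS, so the equation does not hold here.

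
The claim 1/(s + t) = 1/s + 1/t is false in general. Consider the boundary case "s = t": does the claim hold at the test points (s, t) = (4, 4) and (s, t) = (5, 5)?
At (4, 4): LHS = 1/8 ≠ RHS = 1/2
At (5, 5): LHS = 1/10 ≠ RHS = 2/5

Answer: No, fails at both test points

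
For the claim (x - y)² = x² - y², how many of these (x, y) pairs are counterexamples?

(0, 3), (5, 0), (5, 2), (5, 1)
Testing each pair:
(0, 3): LHS = 9, RHS = -9 → counterexample
(5, 0): LHS = 25, RHS = 25 → satisfies claim
(5, 2): LHS = 9, RHS = 21 → counterexample
(5, 1): LHS = 16, RHS = 24 → counterexample

That makes 3 counterexamples.

Answer: 3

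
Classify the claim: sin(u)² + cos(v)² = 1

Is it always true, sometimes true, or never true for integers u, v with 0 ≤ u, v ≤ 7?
Sometimes true

It holds at (u, v) = (7, 7) (both sides equal 1), but fails at (u, v) = (5, 1) (LHS = cos(1)² + sin(5)² ≈ 1.211, RHS = 1).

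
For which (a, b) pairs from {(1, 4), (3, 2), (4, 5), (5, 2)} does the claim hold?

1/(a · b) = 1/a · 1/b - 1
Testing each pair:
(1, 4): LHS = 1/4, RHS = -3/4 → fails
(3, 2): LHS = 1/6, RHS = -5/6 → fails
(4, 5): LHS = 1/20, RHS = -19/20 → fails
(5, 2): LHS = 1/10, RHS = -9/10 → fails

No pair satisfies the claim.

Answer: None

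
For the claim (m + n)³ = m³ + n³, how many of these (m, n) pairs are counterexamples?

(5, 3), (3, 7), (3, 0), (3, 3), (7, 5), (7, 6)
Testing each pair:
(5, 3): LHS = 512, RHS = 152 → counterexample
(3, 7): LHS = 1000, RHS = 370 → counterexample
(3, 0): LHS = 27, RHS = 27 → satisfies claim
(3, 3): LHS = 216, RHS = 54 → counterexample
(7, 5): LHS = 1728, RHS = 468 → counterexample
(7, 6): LHS = 2197, RHS = 559 → counterexample

That makes 5 counterexamples.

Answer: 5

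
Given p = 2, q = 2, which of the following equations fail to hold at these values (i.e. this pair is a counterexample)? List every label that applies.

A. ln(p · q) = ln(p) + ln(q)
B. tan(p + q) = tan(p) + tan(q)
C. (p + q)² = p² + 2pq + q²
Evaluating each claim at the given values:
A. LHS = ln(4) ≈ 1.386, RHS = 2·ln(2) ≈ 1.386 → holds here (LHS = RHS)
B. LHS = tan(4) ≈ 1.158, RHS = 2·tan(2) ≈ -4.37 → fails here (LHS ≠ RHS)
C. LHS = 16, RHS = 16 → holds here (LHS = RHS)

Answer: B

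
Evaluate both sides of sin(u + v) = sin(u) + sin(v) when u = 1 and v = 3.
LHS = sin(1 + 3) = sin(4) ≈ -0.7568
RHS = sin(1) + sin(3) ≈ 0.9826

LHS ≠ RHS (they differ by about 1.739), so the equation does not hold here.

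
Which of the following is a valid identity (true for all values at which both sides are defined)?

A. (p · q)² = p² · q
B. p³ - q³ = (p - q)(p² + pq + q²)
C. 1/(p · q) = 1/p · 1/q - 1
A: fails at (2, 5) — LHS = 100, RHS = 20.
B: holds — e.g. at (3, 7), both sides equal -316.
C: fails at (1, 3) — LHS = 1/3, RHS = -2/3.

Answer: B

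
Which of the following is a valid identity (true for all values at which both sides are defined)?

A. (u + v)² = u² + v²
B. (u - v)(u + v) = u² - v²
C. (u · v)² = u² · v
A: fails at (4, 5) — LHS = 81, RHS = 41.
B: holds — e.g. at (4, 5), both sides equal -9.
C: fails at (1, 3) — LHS = 9, RHS = 3.

Answer: B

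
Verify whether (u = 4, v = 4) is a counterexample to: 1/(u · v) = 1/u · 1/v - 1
Yes

Substituting u = 4, v = 4:
LHS = 1/(4 · 4) = 1/16
RHS = 1/4 · 1/4 - 1 = -15/16

Since LHS ≠ RHS, this pair disproves the claim.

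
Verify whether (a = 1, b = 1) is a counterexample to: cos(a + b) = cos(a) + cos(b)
Yes

Substituting a = 1, b = 1:
LHS = cos(1 + 1) = cos(2) ≈ -0.4161
RHS = cos(1) + cos(1) = 2·cos(1) ≈ 1.081

Since LHS ≠ RHS, this pair disproves the claim.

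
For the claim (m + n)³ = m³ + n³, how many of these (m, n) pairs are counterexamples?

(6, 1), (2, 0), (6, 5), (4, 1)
Testing each pair:
(6, 1): LHS = 343, RHS = 217 → counterexample
(2, 0): LHS = 8, RHS = 8 → satisfies claim
(6, 5): LHS = 1331, RHS = 341 → counterexample
(4, 1): LHS = 125, RHS = 65 → counterexample

That makes 3 counterexamples.

Answer: 3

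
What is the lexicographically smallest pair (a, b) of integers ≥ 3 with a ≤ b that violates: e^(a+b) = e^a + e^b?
Substituting (3, 3) into the claim:
LHS = e^(3+3) = e^6 ≈ 403.4
RHS = e^3 + e^3 = 2·e^3 ≈ 40.17

Since LHS ≠ RHS, this pair disproves the claim, and no lexicographically smaller pair (a ≤ b, integers ≥ 3) does.

For instance (4, 9) is also a counterexample (LHS = e^13 ≈ 442413.4, RHS = e^4 + e^9 ≈ 8158), but it's lexicographically larger.

Answer: (a, b) = (3, 3)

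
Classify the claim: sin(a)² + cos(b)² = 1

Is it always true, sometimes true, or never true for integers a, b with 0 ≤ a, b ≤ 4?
Sometimes true

It holds at (a, b) = (4, 4) (both sides equal 1), but fails at (a, b) = (0, 2) (LHS = cos(2)² ≈ 0.1732, RHS = 1).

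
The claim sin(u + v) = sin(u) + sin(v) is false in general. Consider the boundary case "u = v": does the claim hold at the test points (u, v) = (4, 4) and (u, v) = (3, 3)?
At (4, 4): LHS = sin(8) ≈ 0.9894 ≠ RHS = 2·sin(4) ≈ -1.514
At (3, 3): LHS = sin(6) ≈ -0.2794 ≠ RHS = 2·sin(3) ≈ 0.2822

Answer: No, fails at both test points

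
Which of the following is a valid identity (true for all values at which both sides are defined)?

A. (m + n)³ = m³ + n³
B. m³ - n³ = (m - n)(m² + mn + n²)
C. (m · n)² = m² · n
B

A: fails at (2, 4) — LHS = 216, RHS = 72.
B: holds — e.g. at (5, 5), both sides equal 0.
C: fails at (4, 6) — LHS = 576, RHS = 96.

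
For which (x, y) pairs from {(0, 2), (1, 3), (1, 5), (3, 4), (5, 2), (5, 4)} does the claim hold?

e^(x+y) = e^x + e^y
Testing each pair:
(0, 2): LHS = e^2 ≈ 7.389, RHS = 1 + e^2 ≈ 8.389 → fails
(1, 3): LHS = e^4 ≈ 54.6, RHS = e + e^3 ≈ 22.8 → fails
(1, 5): LHS = e^6 ≈ 403.4, RHS = e + e^5 ≈ 151.1 → fails
(3, 4): LHS = e^7 ≈ 1097, RHS = e^3 + e^4 ≈ 74.68 → fails
(5, 2): LHS = e^7 ≈ 1097, RHS = e^2 + e^5 ≈ 155.8 → fails
(5, 4): LHS = e^9 ≈ 8103, RHS = e^4 + e^5 ≈ 203 → fails

No pair satisfies the claim.

Answer: None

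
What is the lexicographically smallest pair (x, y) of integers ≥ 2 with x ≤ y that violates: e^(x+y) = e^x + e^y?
Substituting (2, 2) into the claim:
LHS = e^(2+2) = e^4 ≈ 54.6
RHS = e^2 + e^2 = 2·e^2 ≈ 14.78

Since LHS ≠ RHS, this pair disproves the claim, and no lexicographically smaller pair (x ≤ y, integers ≥ 2) does.

For instance (6, 8) is also a counterexample (LHS = e^14 ≈ 1202604.3, RHS = e^6 + e^8 ≈ 3384), but it's lexicographically larger.

Answer: (x, y) = (2, 2)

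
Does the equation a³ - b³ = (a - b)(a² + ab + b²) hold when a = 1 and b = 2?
Holds

Substituting a = 1, b = 2:

LHS = 1³ - 2³ = -7
RHS = (1 - 2)(1² + 1·2 + 2²) = -7

LHS = RHS, so the equation holds at this point.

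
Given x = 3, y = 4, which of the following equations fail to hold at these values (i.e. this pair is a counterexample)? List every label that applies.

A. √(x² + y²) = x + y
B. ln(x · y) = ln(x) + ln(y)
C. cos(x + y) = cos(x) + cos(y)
Evaluating each claim at the given values:
A. LHS = 5, RHS = 7 → fails here (LHS ≠ RHS)
B. LHS = ln(12) ≈ 2.485, RHS = ln(3) + ln(4) ≈ 2.485 → holds here (LHS = RHS)
C. LHS = cos(7) ≈ 0.7539, RHS = cos(3) + cos(4) ≈ -1.644 → fails here (LHS ≠ RHS)

Answer: A, C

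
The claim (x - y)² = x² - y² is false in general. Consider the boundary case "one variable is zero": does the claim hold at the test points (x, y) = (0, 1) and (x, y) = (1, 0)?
Only at (1, 0)

At (0, 1): LHS = 1 ≠ RHS = -1
At (1, 0): LHS = 1, RHS = 1 → equal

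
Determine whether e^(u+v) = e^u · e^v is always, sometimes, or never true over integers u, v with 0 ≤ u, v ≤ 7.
Always true

The identity holds for every pair in the range. For instance at (u, v) = (0, 1): both sides equal e ≈ 2.718.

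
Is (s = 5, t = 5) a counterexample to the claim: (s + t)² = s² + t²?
Substituting s = 5, t = 5:
LHS = (5 + 5)² = 100
RHS = 5² + 5² = 50

Since LHS ≠ RHS, this pair disproves the claim.

Answer: Yes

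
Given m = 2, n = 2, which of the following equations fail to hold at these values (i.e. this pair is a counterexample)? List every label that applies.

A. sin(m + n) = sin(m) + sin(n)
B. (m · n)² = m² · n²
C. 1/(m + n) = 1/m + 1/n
Evaluating each claim at the given values:
A. LHS = sin(4) ≈ -0.7568, RHS = 2·sin(2) ≈ 1.819 → fails here (LHS ≠ RHS)
B. LHS = 16, RHS = 16 → holds here (LHS = RHS)
C. LHS = 1/4, RHS = 1 → fails here (LHS ≠ RHS)

Answer: A, C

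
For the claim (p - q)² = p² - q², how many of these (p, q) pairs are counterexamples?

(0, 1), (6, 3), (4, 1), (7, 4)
Testing each pair:
(0, 1): LHS = 1, RHS = -1 → counterexample
(6, 3): LHS = 9, RHS = 27 → counterexample
(4, 1): LHS = 9, RHS = 15 → counterexample
(7, 4): LHS = 9, RHS = 33 → counterexample

That makes 4 counterexamples.

Answer: 4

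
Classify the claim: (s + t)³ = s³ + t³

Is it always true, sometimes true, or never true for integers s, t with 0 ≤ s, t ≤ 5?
Sometimes true

It holds at (s, t) = (1, 0) (both sides equal 1), but fails at (s, t) = (5, 4) (LHS = 729, RHS = 189).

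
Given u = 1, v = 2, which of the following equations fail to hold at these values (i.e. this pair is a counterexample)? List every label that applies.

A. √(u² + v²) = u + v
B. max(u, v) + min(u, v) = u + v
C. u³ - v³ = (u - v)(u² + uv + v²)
A

Evaluating each claim at the given values:
A. LHS = √(5) ≈ 2.236, RHS = 3 → fails here (LHS ≠ RHS)
B. LHS = 3, RHS = 3 → holds here (LHS = RHS)
C. LHS = -7, RHS = -7 → holds here (LHS = RHS)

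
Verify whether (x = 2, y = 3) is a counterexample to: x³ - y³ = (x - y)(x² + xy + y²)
No

Substituting x = 2, y = 3:
LHS = 2³ - 3³ = -19
RHS = (2 - 3)(2² + 2·3 + 3²) = -19

The sides agree, so this pair does not disprove the claim.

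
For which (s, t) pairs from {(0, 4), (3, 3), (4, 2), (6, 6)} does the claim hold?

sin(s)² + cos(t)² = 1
(3, 3), (6, 6)

Testing each pair:
(0, 4): LHS = cos(4)² ≈ 0.4272, RHS = 1 → fails
(3, 3): LHS = sin(3)² + cos(3)² = 1, RHS = 1 → holds
(4, 2): LHS = cos(2)² + sin(4)² ≈ 0.7459, RHS = 1 → fails
(6, 6): LHS = sin(6)² + cos(6)² = 1, RHS = 1 → holds

2 of 4 pairs satisfy the claim.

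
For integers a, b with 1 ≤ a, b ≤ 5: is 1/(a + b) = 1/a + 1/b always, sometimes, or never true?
The claim fails for every pair in the range. For instance at (a, b) = (5, 2): LHS = 1/7, RHS = 7/10.

Answer: Never true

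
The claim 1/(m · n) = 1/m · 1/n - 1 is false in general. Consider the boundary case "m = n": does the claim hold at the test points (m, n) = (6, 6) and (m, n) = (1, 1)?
No, fails at both test points

At (6, 6): LHS = 1/36 ≠ RHS = -35/36
At (1, 1): LHS = 1 ≠ RHS = 0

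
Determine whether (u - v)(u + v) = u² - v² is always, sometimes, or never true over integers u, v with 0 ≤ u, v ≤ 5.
Always true

The identity holds for every pair in the range. For instance at (u, v) = (1, 4): both sides equal -15.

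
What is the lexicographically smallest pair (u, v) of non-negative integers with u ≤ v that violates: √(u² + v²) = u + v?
At (0, 5): both sides equal 5, so it holds there.
At (0, 6): both sides equal 6, so it holds there.

Substituting (1, 1) into the claim:
LHS = √(1² + 1²) = √(2) ≈ 1.414
RHS = 1 + 1 = 2

Since LHS ≠ RHS, this pair disproves the claim, and no lexicographically smaller pair (u ≤ v, non-negative integers) does.

For instance (1, 2) is also a counterexample (LHS = √(5) ≈ 2.236, RHS = 3), but it's lexicographically larger.

Answer: (u, v) = (1, 1)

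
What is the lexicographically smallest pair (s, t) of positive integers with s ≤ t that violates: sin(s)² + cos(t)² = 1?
(s, t) = (1, 2)

Substituting (1, 2) into the claim:
LHS = sin(1)² + cos(2)² ≈ 0.8813
RHS = 1

Since LHS ≠ RHS, this pair disproves the claim, and no lexicographically smaller pair (s ≤ t, positive integers) does.

For instance (5, 6) is also a counterexample (LHS = sin(5)² + cos(6)² ≈ 1.841, RHS = 1), but it's lexicographically larger.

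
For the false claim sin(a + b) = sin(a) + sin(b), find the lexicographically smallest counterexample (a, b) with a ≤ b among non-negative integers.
Substituting (1, 1) into the claim:
LHS = sin(1 + 1) = sin(2) ≈ 0.9093
RHS = sin(1) + sin(1) = 2·sin(1) ≈ 1.683

Since LHS ≠ RHS, this pair disproves the claim, and no lexicographically smaller pair (a ≤ b, non-negative integers) does.

For instance (2, 7) is also a counterexample (LHS = sin(9) ≈ 0.4121, RHS = sin(7) + sin(2) ≈ 1.566), but it's lexicographically larger.

Answer: (a, b) = (1, 1)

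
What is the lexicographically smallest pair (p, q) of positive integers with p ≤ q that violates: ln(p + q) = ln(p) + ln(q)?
(p, q) = (1, 1)

Substituting (1, 1) into the claim:
LHS = ln(1 + 1) = ln(2) ≈ 0.6931
RHS = ln(1) + ln(1) = 0

Since LHS ≠ RHS, this pair disproves the claim, and no lexicographically smaller pair (p ≤ q, positive integers) does.

For instance (6, 6) is also a counterexample (LHS = ln(12) ≈ 2.485, RHS = 2·ln(6) ≈ 3.584), but it's lexicographically larger.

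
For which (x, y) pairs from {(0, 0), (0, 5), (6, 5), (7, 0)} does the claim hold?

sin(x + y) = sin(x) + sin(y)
(0, 0), (0, 5), (7, 0)

Testing each pair:
(0, 0): LHS = 0, RHS = 0 → holds
(0, 5): LHS = sin(5) ≈ -0.9589, RHS = sin(5) ≈ -0.9589 → holds
(6, 5): LHS = sin(11) ≈ -1, RHS = sin(5) + sin(6) ≈ -1.238 → fails
(7, 0): LHS = sin(7) ≈ 0.657, RHS = sin(7) ≈ 0.657 → holds

3 of 4 pairs satisfy the claim.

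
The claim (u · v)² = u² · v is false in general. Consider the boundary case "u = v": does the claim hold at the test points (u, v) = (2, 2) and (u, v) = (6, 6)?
At (2, 2): LHS = 16 ≠ RHS = 8
At (6, 6): LHS = 1296 ≠ RHS = 216

Answer: No, fails at both test points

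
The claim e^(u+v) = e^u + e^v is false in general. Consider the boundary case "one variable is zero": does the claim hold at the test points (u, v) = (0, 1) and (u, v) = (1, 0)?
At (0, 1): LHS = e ≈ 2.718 ≠ RHS = 1 + e ≈ 3.718
At (1, 0): LHS = e ≈ 2.718 ≠ RHS = 1 + e ≈ 3.718

Answer: No, fails at both test points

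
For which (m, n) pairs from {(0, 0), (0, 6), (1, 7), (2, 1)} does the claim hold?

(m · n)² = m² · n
Testing each pair:
(0, 0): LHS = 0, RHS = 0 → holds
(0, 6): LHS = 0, RHS = 0 → holds
(1, 7): LHS = 49, RHS = 7 → fails
(2, 1): LHS = 4, RHS = 4 → holds

3 of 4 pairs satisfy the claim.

Answer: (0, 0), (0, 6), (2, 1)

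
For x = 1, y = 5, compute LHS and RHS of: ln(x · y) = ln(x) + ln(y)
LHS = ln(1 · 5) = ln(5) ≈ 1.609
RHS = ln(1) + ln(5) = ln(5) ≈ 1.609

LHS = RHS: the two sides agree.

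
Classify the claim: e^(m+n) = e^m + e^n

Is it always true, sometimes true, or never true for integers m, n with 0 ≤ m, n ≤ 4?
Never true

The claim fails for every pair in the range. For instance at (m, n) = (4, 4): LHS = e^8 ≈ 2981, RHS = 2·e^4 ≈ 109.2.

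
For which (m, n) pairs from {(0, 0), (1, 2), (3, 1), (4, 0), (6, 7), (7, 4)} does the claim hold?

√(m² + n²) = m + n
(0, 0), (4, 0)

Testing each pair:
(0, 0): LHS = 0, RHS = 0 → holds
(1, 2): LHS = √(5) ≈ 2.236, RHS = 3 → fails
(3, 1): LHS = √(10) ≈ 3.162, RHS = 4 → fails
(4, 0): LHS = 4, RHS = 4 → holds
(6, 7): LHS = √(85) ≈ 9.22, RHS = 13 → fails
(7, 4): LHS = √(65) ≈ 8.062, RHS = 11 → fails

2 of 6 pairs satisfy the claim.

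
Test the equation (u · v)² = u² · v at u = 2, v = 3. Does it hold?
Substituting u = 2, v = 3:

LHS = (2 · 3)² = 36
RHS = 2² · 3 = 12

LHS ≠ RHS, so the equation does not hold at this point.

Answer: Fails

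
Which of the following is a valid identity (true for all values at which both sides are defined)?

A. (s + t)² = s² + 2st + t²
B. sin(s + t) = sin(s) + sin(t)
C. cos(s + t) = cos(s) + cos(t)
A

A: holds — e.g. at (1, 1), both sides equal 4.
B: fails at (1, 3) — LHS = sin(4) ≈ -0.7568, RHS = sin(3) + sin(1) ≈ 0.9826.
C: fails at (4, 6) — LHS = cos(10) ≈ -0.8391, RHS = cos(4) + cos(6) ≈ 0.3065.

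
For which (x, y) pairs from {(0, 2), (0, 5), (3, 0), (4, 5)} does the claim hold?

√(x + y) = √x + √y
(0, 2), (0, 5), (3, 0)

Testing each pair:
(0, 2): LHS = √(2) ≈ 1.414, RHS = √(2) ≈ 1.414 → holds
(0, 5): LHS = √(5) ≈ 2.236, RHS = √(5) ≈ 2.236 → holds
(3, 0): LHS = √(3) ≈ 1.732, RHS = √(3) ≈ 1.732 → holds
(4, 5): LHS = 3, RHS = 2 + √(5) ≈ 4.236 → fails

3 of 4 pairs satisfy the claim.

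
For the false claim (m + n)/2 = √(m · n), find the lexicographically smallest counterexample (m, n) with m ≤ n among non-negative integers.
(m, n) = (0, 1)

Substituting (0, 1) into the claim:
LHS = (0 + 1)/2 = 1/2
RHS = √(0 · 1) = 0

Since LHS ≠ RHS, this pair disproves the claim, and no lexicographically smaller pair (m ≤ n, non-negative integers) does.

For instance (3, 6) is also a counterexample (LHS = 9/2, RHS = 3·√(2) ≈ 4.243), but it's lexicographically larger.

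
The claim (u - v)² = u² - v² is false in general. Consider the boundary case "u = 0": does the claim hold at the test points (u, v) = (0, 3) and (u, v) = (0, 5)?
At (0, 3): LHS = 9 ≠ RHS = -9
At (0, 5): LHS = 25 ≠ RHS = -25

Answer: No, fails at both test points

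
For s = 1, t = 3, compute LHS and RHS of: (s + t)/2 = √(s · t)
LHS = (1 + 3)/2 = 2
RHS = √(1 · 3) = √(3) ≈ 1.732

LHS ≠ RHS (they differ by about 0.2679), so the equation does not hold here.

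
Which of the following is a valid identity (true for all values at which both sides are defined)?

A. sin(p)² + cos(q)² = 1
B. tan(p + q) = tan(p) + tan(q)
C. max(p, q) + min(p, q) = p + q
C

A: fails at (1, 3) — LHS = sin(1)² + cos(3)² ≈ 1.688, RHS = 1.
B: fails at (5, 5) — LHS = tan(10) ≈ 0.6484, RHS = 2·tan(5) ≈ -6.761.
C: holds — e.g. at (2, 3), both sides equal 5.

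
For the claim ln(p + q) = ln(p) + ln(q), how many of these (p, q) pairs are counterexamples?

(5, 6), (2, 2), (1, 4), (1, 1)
Testing each pair:
(5, 6): LHS = ln(11) ≈ 2.398, RHS = ln(5) + ln(6) ≈ 3.401 → counterexample
(2, 2): LHS = ln(4) ≈ 1.386, RHS = 2·ln(2) ≈ 1.386 → satisfies claim
(1, 4): LHS = ln(5) ≈ 1.609, RHS = ln(4) ≈ 1.386 → counterexample
(1, 1): LHS = ln(2) ≈ 0.6931, RHS = 0 → counterexample

That makes 3 counterexamples.

Answer: 3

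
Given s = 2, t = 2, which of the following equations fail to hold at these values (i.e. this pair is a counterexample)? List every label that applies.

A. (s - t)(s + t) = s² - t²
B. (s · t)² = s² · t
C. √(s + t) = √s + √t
Evaluating each claim at the given values:
A. LHS = 0, RHS = 0 → holds here (LHS = RHS)
B. LHS = 16, RHS = 8 → fails here (LHS ≠ RHS)
C. LHS = 2, RHS = 2·√(2) ≈ 2.828 → fails here (LHS ≠ RHS)

Answer: B, C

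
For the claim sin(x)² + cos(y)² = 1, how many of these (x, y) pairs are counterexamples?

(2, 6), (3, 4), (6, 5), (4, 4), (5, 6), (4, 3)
Testing each pair:
(2, 6): LHS = sin(2)² + cos(6)² ≈ 1.749, RHS = 1 → counterexample
(3, 4): LHS = sin(3)² + cos(4)² ≈ 0.4472, RHS = 1 → counterexample
(6, 5): LHS = sin(6)² + cos(5)² ≈ 0.1585, RHS = 1 → counterexample
(4, 4): LHS = cos(4)² + sin(4)² = 1, RHS = 1 → satisfies claim
(5, 6): LHS = sin(5)² + cos(6)² ≈ 1.841, RHS = 1 → counterexample
(4, 3): LHS = sin(4)² + cos(3)² ≈ 1.553, RHS = 1 → counterexample

That makes 5 counterexamples.

Answer: 5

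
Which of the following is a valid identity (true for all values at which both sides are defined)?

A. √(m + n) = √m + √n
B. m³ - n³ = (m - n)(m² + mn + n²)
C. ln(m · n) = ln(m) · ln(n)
A: fails at (2, 2) — LHS = 2, RHS = 2·√(2) ≈ 2.828.
B: holds — e.g. at (3, 5), both sides equal -98.
C: fails at (4, 6) — LHS = ln(24) ≈ 3.178, RHS = ln(4)·ln(6) ≈ 2.484.

Answer: B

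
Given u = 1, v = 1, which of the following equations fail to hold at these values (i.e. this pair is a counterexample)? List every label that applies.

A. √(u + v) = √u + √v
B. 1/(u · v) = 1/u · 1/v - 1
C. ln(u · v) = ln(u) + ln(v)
A, B

Evaluating each claim at the given values:
A. LHS = √(2) ≈ 1.414, RHS = 2 → fails here (LHS ≠ RHS)
B. LHS = 1, RHS = 0 → fails here (LHS ≠ RHS)
C. LHS = 0, RHS = 0 → holds here (LHS = RHS)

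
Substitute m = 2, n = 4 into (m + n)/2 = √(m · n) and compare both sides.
LHS = (2 + 4)/2 = 3
RHS = √(2 · 4) = 2·√(2) ≈ 2.828

LHS ≠ RHS (they differ by about 0.1716), so the equation does not hold here.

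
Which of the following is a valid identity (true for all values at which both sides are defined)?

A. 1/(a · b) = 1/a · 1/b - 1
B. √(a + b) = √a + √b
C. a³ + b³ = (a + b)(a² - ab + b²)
C

A: fails at (5, 5) — LHS = 1/25, RHS = -24/25.
B: fails at (1, 4) — LHS = √(5) ≈ 2.236, RHS = 3.
C: holds — e.g. at (3, 4), both sides equal 91.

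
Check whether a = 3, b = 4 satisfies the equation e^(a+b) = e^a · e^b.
Substituting a = 3, b = 4:

LHS = e^(3+4) = e^7 ≈ 1097
RHS = e^3 · e^4 = e^7 ≈ 1097

LHS = RHS, so the equation holds at this point.

Answer: Holds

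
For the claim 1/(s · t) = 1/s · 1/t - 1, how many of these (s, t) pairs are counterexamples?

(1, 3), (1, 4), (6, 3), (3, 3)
4

Testing each pair:
(1, 3): LHS = 1/3, RHS = -2/3 → counterexample
(1, 4): LHS = 1/4, RHS = -3/4 → counterexample
(6, 3): LHS = 1/18, RHS = -17/18 → counterexample
(3, 3): LHS = 1/9, RHS = -8/9 → counterexample

That makes 4 counterexamples.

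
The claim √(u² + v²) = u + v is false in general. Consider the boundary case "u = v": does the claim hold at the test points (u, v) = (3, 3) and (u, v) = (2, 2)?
No, fails at both test points

At (3, 3): LHS = 3·√(2) ≈ 4.243 ≠ RHS = 6
At (2, 2): LHS = 2·√(2) ≈ 2.828 ≠ RHS = 4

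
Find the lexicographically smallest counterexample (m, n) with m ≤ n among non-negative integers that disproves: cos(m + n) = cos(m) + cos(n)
(m, n) = (0, 0)

Substituting (0, 0) into the claim:
LHS = cos(0 + 0) = 1
RHS = cos(0) + cos(0) = 2

Since LHS ≠ RHS, this pair disproves the claim, and no lexicographically smaller pair (m ≤ n, non-negative integers) does.

For instance (4, 5) is also a counterexample (LHS = cos(9) ≈ -0.9111, RHS = cos(4) + cos(5) ≈ -0.37), but it's lexicographically larger.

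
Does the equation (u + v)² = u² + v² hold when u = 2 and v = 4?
Fails

Substituting u = 2, v = 4:

LHS = (2 + 4)² = 36
RHS = 2² + 4² = 20

LHS ≠ RHS, so the equation does not hold at this point.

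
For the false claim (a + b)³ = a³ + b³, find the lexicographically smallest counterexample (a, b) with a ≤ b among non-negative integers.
Substituting (1, 1) into the claim:
LHS = (1 + 1)³ = 8
RHS = 1³ + 1³ = 2

Since LHS ≠ RHS, this pair disproves the claim, and no lexicographically smaller pair (a ≤ b, non-negative integers) does.

For instance (2, 6) is also a counterexample (LHS = 512, RHS = 224), but it's lexicographically larger.

Answer: (a, b) = (1, 1)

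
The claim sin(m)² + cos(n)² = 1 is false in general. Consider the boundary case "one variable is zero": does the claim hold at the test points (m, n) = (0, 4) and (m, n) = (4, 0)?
No, fails at both test points

At (0, 4): LHS = cos(4)² ≈ 0.4272 ≠ RHS = 1
At (4, 0): LHS = sin(4)² + 1 ≈ 1.573 ≠ RHS = 1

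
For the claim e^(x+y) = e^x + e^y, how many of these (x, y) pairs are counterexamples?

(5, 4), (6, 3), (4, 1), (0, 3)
4

Testing each pair:
(5, 4): LHS = e^9 ≈ 8103, RHS = e^4 + e^5 ≈ 203 → counterexample
(6, 3): LHS = e^9 ≈ 8103, RHS = e^3 + e^6 ≈ 423.5 → counterexample
(4, 1): LHS = e^5 ≈ 148.4, RHS = e + e^4 ≈ 57.32 → counterexample
(0, 3): LHS = e^3 ≈ 20.09, RHS = 1 + e^3 ≈ 21.09 → counterexample

That makes 4 counterexamples.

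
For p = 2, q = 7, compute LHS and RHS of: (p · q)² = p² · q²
LHS = (2 · 7)² = 196
RHS = 2² · 7² = 196

LHS = RHS: the two sides agree.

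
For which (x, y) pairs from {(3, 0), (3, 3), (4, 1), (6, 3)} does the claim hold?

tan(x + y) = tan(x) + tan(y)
(3, 0)

Testing each pair:
(3, 0): LHS = tan(3) ≈ -0.1425, RHS = tan(3) ≈ -0.1425 → holds
(3, 3): LHS = tan(6) ≈ -0.291, RHS = 2·tan(3) ≈ -0.2851 → fails
(4, 1): LHS = tan(5) ≈ -3.381, RHS = tan(4) + tan(1) ≈ 2.715 → fails
(6, 3): LHS = tan(9) ≈ -0.4523, RHS = tan(6) + tan(3) ≈ -0.4336 → fails

1 of 4 pairs satisfies the claim.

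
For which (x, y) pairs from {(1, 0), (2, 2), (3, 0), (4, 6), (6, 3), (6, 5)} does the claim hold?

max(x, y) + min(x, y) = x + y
Testing each pair:
(1, 0): LHS = 1, RHS = 1 → holds
(2, 2): LHS = 4, RHS = 4 → holds
(3, 0): LHS = 3, RHS = 3 → holds
(4, 6): LHS = 10, RHS = 10 → holds
(6, 3): LHS = 9, RHS = 9 → holds
(6, 5): LHS = 11, RHS = 11 → holds

Every pair satisfies the claim.

Answer: All pairs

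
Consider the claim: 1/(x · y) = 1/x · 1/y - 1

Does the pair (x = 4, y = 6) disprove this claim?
Substituting x = 4, y = 6:
LHS = 1/(4 · 6) = 1/24
RHS = 1/4 · 1/6 - 1 = -23/24

Since LHS ≠ RHS, this pair disproves the claim.

Answer: Yes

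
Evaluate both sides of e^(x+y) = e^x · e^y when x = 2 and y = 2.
LHS = e^(2+2) = e^4 ≈ 54.6
RHS = e^2 · e^2 = e^4 ≈ 54.6

LHS = RHS: the two sides agree.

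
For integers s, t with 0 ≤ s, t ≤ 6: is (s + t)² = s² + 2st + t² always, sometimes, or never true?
The identity holds for every pair in the range. For instance at (s, t) = (4, 0): both sides equal 16.

Answer: Always true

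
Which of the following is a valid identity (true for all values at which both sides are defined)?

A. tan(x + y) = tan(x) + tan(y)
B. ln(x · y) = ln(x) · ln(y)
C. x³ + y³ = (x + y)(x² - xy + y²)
C

A: fails at (2, 4) — LHS = tan(6) ≈ -0.291, RHS = tan(2) + tan(4) ≈ -1.027.
B: fails at (5, 8) — LHS = ln(40) ≈ 3.689, RHS = ln(5)·ln(8) ≈ 3.347.
C: holds — e.g. at (4, 6), both sides equal 280.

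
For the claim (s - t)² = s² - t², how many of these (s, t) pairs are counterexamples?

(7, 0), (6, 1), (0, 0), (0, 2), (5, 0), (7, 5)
3

Testing each pair:
(7, 0): LHS = 49, RHS = 49 → satisfies claim
(6, 1): LHS = 25, RHS = 35 → counterexample
(0, 0): LHS = 0, RHS = 0 → satisfies claim
(0, 2): LHS = 4, RHS = -4 → counterexample
(5, 0): LHS = 25, RHS = 25 → satisfies claim
(7, 5): LHS = 4, RHS = 24 → counterexample

That makes 3 counterexamples.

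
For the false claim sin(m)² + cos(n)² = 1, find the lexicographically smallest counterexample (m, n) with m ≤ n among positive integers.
(m, n) = (1, 2)

Substituting (1, 2) into the claim:
LHS = sin(1)² + cos(2)² ≈ 0.8813
RHS = 1

Since LHS ≠ RHS, this pair disproves the claim, and no lexicographically smaller pair (m ≤ n, positive integers) does.

For instance (4, 5) is also a counterexample (LHS = cos(5)² + sin(4)² ≈ 0.6532, RHS = 1), but it's lexicographically larger.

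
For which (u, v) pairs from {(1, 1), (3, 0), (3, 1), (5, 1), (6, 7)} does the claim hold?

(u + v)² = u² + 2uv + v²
All pairs

Testing each pair:
(1, 1): LHS = 4, RHS = 4 → holds
(3, 0): LHS = 9, RHS = 9 → holds
(3, 1): LHS = 16, RHS = 16 → holds
(5, 1): LHS = 36, RHS = 36 → holds
(6, 7): LHS = 169, RHS = 169 → holds

Every pair satisfies the claim.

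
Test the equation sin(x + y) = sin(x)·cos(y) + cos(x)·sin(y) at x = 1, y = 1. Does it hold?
Holds

Substituting x = 1, y = 1:

LHS = sin(1 + 1) = sin(2) ≈ 0.9093
RHS = sin(1)·cos(1) + cos(1)·sin(1) = 2·sin(1)·cos(1) ≈ 0.9093

LHS = RHS, so the equation holds at this point.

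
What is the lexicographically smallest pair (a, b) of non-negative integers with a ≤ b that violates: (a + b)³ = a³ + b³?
(a, b) = (1, 1)

At (0, 5): both sides equal 125, so it holds there.

Substituting (1, 1) into the claim:
LHS = (1 + 1)³ = 8
RHS = 1³ + 1³ = 2

Since LHS ≠ RHS, this pair disproves the claim, and no lexicographically smaller pair (a ≤ b, non-negative integers) does.

For instance (2, 2) is also a counterexample (LHS = 64, RHS = 16), but it's lexicographically larger.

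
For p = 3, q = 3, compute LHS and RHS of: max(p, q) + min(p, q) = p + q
LHS = max(3, 3) + min(3, 3) = 6
RHS = 3 + 3 = 6

LHS = RHS: the two sides agree.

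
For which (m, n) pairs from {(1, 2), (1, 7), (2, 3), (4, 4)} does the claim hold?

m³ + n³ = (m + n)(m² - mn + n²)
All pairs

Testing each pair:
(1, 2): LHS = 9, RHS = 9 → holds
(1, 7): LHS = 344, RHS = 344 → holds
(2, 3): LHS = 35, RHS = 35 → holds
(4, 4): LHS = 128, RHS = 128 → holds

Every pair satisfies the claim.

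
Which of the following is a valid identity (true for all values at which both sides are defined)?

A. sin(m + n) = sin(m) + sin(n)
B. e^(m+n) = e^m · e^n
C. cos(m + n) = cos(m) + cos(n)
B

A: fails at (2, 7) — LHS = sin(9) ≈ 0.4121, RHS = sin(7) + sin(2) ≈ 1.566.
B: holds — e.g. at (4, 4), both sides equal e^8 ≈ 2981.
C: fails at (3, 7) — LHS = cos(10) ≈ -0.8391, RHS = cos(3) + cos(7) ≈ -0.2361.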